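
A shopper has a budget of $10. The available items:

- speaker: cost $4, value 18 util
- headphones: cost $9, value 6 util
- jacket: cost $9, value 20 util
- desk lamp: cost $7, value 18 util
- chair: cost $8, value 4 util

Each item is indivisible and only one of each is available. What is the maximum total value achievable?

20 util

Check high-value combinations within $10:
- jacket: cost 9, value 20
- speaker: cost 4, value 18
- desk lamp: cost 7, value 18
- headphones: cost 9, value 6
- chair: cost 8, value 4
Best: 20 util.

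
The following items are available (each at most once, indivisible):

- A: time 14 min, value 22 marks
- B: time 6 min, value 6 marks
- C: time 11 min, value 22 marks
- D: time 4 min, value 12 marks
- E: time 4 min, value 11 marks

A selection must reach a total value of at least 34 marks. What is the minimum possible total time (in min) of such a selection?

15

Subsets with value ≥ 34, sorted by total time:
- C+D: time 15, value 34
- A+D: time 18, value 34
- C+D+E: time 19, value 45
- B+C+D: time 21, value 40
Minimum time: 15 min.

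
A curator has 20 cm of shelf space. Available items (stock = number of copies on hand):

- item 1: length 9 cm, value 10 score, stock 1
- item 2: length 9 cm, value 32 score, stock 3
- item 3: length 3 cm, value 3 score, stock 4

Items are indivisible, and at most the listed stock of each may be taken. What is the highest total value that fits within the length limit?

64 score

Top feasible selections:
- 2×item 2: length 18, value 64
- 1×item 1 + 1×item 2: length 18, value 42
- 1×item 2 + 3×item 3: length 18, value 41
- 1×item 2 + 2×item 3: length 15, value 38
Best: 64 score.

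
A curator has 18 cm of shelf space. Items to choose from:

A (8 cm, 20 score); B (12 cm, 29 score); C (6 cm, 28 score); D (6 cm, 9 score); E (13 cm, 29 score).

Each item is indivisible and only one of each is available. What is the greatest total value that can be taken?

This is a 0/1 knapsack; check combinations near the capacity.
- B+C: length 12+6=18, value 29+28=57
- A+C: length 8+6=14, value 20+28=48
- B+D: length 12+6=18, value 29+9=38
- C+D: length 6+6=12, value 28+9=37
- B: length 12, value 29
Best: 57 score.

57 score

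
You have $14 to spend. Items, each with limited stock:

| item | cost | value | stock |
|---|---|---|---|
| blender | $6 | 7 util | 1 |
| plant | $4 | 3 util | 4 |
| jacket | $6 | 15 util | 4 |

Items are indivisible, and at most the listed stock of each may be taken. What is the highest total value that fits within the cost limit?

30 util

Best selections within cost 14 and stock limits:
- 2×jacket: cost 12, value 30
- 1×blender + 1×jacket: cost 12, value 22
- 2×plant + 1×jacket: cost 14, value 21
Best: 30 util.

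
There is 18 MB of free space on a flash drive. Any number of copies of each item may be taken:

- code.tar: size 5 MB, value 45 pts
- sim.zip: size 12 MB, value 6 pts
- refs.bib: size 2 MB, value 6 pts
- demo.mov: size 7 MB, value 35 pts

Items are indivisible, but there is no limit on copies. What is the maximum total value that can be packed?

Best value-per-unit is code.tar at 45/5; filling with it alone gives 3×45 = 135.
Optimal mix: 3×code.tar + 1×refs.bib → size 17, value 141.

141 pts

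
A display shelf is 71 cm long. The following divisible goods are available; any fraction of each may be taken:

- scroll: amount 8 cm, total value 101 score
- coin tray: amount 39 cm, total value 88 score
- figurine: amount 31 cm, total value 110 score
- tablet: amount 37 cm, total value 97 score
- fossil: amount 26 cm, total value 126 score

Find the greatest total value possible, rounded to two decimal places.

352.73

Take in order of value per unit:
- scroll (101/8 per unit): all 8 → value 101, running total 101.00
- fossil (126/26 per unit): all 26 → value 126, running total 227.00
- figurine (110/31 per unit): all 31 → value 110, running total 337.00
- tablet (97/37 per unit): 6 of 37 → value 6×97/37 = 15.7297, running total 352.73
Total 352.73.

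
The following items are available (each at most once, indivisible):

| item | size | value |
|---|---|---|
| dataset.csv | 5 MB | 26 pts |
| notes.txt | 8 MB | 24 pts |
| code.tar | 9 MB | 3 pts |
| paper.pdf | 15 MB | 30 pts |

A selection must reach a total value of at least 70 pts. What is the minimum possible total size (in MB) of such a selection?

Subsets with value ≥ 70, sorted by total size:
- dataset.csv+notes.txt+paper.pdf: size 28, value 80
- dataset.csv+notes.txt+code.tar+paper.pdf: size 37, value 83
Minimum size: 28 MB.

28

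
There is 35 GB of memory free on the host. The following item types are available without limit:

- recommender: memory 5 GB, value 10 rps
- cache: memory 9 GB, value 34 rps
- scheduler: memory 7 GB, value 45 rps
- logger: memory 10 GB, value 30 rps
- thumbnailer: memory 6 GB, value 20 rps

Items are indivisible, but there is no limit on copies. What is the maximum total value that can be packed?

225 rps

Best value-per-unit is scheduler at 45/7, and filling with it alone uses memory 5×7=35. No mix of the others beats 5×45 = 225.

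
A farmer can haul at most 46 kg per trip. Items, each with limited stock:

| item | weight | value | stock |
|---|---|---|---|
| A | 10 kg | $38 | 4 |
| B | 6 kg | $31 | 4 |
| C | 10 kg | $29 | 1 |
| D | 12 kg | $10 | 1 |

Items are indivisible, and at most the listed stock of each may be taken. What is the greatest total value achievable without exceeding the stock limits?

$200

Best selections within weight 46 and stock limits:
- 2×A + 4×B: weight 44, value 200
- 1×A + 4×B + 1×C: weight 44, value 191
- 4×A + 1×B: weight 46, value 183
- 3×A + 2×B: weight 42, value 176
Best: $200.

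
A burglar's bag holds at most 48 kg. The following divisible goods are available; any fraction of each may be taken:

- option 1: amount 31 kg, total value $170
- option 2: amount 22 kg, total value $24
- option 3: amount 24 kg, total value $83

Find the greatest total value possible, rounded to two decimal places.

Take in order of value per unit:
- option 1 (170/31 per unit): all 31 → value 170, running total 170.00
- option 3 (83/24 per unit): 17 of 24 → value 17×83/24 = 58.7917, running total 228.79
Total 228.79.

228.79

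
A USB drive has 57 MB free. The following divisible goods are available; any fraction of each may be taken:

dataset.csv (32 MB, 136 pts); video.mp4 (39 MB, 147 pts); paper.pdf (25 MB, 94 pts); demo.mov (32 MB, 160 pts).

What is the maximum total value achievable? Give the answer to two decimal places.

Take in order of value per unit:
- demo.mov (160/32 per unit): all 32 → value 160, running total 160.00
- dataset.csv (136/32 per unit): 25 of 32 → value 25×136/32 = 106.2500, running total 266.25
Total 266.25.

266.25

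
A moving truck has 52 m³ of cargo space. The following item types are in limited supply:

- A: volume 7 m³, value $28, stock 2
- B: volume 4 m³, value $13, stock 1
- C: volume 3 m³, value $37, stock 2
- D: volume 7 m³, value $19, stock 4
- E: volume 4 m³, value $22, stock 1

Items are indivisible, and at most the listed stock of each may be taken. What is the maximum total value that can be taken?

$228

Best selections within volume 52 and stock limits:
- 2×A + 2×C + 4×D + 1×E: volume 52, value 228
- 2×A + 1×B + 2×C + 3×D + 1×E: volume 49, value 222
- 2×A + 1×B + 2×C + 4×D: volume 52, value 219
- 1×A + 1×B + 2×C + 4×D + 1×E: volume 49, value 213
Best: $228.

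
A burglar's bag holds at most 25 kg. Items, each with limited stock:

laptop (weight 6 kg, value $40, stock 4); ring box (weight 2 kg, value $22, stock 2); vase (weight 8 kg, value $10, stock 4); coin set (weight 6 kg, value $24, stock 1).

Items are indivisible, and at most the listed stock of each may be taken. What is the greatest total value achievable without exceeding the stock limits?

Top feasible selections:
- 3×laptop + 2×ring box: weight 22, value 164
- 4×laptop: weight 24, value 160
Best: $164.

$164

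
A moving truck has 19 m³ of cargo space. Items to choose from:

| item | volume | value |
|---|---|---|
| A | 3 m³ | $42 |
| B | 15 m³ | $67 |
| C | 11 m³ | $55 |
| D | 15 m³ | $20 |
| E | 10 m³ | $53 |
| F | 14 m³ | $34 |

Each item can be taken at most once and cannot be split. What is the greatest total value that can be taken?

$109

Check high-value combinations within 19 m³:
- A+B: volume 3+15=18, value 42+67=109
- A+C: volume 3+11=14, value 42+55=97
- A+E: volume 3+10=13, value 42+53=95
Best: $109.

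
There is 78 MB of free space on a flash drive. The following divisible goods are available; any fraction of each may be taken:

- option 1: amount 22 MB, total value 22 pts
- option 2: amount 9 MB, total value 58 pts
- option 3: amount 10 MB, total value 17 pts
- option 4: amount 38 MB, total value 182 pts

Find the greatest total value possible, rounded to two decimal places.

278.00

Take in order of value per unit:
- option 2 (58/9 per unit): all 9 → value 58, running total 58.00
- option 4 (182/38 per unit): all 38 → value 182, running total 240.00
- option 3 (17/10 per unit): all 10 → value 17, running total 257.00
- option 1 (22/22 per unit): 21 of 22 → value 21×22/22 = 21.0000, running total 278.00
Total 278.00.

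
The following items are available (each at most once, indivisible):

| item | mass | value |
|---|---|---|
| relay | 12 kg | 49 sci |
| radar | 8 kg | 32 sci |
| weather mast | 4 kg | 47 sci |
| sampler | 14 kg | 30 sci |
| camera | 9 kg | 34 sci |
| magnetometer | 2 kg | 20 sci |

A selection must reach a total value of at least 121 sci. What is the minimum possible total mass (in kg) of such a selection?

Subsets with value ≥ 121, sorted by total mass:
- radar+weather mast+camera+magnetometer: mass 23, value 133
- relay+radar+weather mast: mass 24, value 128
Minimum mass: 23 kg.

23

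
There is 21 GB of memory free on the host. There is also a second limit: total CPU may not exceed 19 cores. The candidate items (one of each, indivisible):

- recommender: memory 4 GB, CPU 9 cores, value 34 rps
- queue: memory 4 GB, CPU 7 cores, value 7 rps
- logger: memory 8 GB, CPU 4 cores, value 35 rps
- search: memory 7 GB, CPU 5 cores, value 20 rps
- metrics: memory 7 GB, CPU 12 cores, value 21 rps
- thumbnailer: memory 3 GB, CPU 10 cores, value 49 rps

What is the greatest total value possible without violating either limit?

104 rps

Feasible sets respecting both limits:
- logger+search+thumbnailer: memory 18, CPU 19, value 104
- recommender+logger+search: memory 19, CPU 18, value 89
- logger+thumbnailer: memory 11, CPU 14, value 84
- recommender+thumbnailer: memory 7, CPU 19, value 83
Best: 104 rps.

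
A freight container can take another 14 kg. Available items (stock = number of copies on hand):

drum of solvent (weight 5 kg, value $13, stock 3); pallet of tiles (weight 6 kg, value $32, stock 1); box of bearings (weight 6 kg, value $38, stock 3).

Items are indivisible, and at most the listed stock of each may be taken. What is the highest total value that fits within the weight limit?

$76

Top feasible selections:
- 2×box of bearings: weight 12, value 76
- 1×pallet of tiles + 1×box of bearings: weight 12, value 70
- 1×drum of solvent + 1×box of bearings: weight 11, value 51
Best: $76.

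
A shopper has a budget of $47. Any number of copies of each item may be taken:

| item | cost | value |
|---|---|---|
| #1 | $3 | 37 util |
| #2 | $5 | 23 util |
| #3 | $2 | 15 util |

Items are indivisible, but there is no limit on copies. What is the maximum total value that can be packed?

570 util

Best value-per-unit is #1 at 37/3; filling with it alone gives 15×37 = 555.
Optimal mix: 15×#1 + 1×#3 → cost 47, value 570.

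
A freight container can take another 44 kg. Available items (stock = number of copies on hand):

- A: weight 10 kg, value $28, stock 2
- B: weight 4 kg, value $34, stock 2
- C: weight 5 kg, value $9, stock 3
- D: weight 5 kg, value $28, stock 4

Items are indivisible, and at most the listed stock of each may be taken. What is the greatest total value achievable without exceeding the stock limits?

Top feasible selections:
- 1×A + 2×B + 1×C + 4×D: weight 43, value 217
- 1×A + 2×B + 4×D: weight 38, value 208
- 2×A + 2×B + 3×D: weight 43, value 208
Best: $217.

$217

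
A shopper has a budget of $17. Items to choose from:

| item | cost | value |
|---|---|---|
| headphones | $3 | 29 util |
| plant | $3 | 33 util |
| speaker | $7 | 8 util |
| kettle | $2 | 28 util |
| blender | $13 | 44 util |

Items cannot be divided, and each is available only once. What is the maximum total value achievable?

Check high-value combinations within $17:
- headphones+plant+speaker+kettle: cost 3+3+7+2=15, value 29+33+8+28=98
- headphones+plant+kettle: cost 3+3+2=8, value 29+33+28=90
- plant+blender: cost 3+13=16, value 33+44=77
- headphones+blender: cost 3+13=16, value 29+44=73
Best: 98 util.

98 util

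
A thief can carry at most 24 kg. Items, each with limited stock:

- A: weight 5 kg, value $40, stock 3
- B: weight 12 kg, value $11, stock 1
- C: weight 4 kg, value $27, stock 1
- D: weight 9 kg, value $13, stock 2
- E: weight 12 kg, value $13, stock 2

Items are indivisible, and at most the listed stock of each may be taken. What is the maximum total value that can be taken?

$147

Best selections within weight 24 and stock limits:
- 3×A + 1×C: weight 19, value 147
- 3×A + 1×D: weight 24, value 133
- 3×A: weight 15, value 120
- 2×A + 1×C + 1×D: weight 23, value 120
Best: $147.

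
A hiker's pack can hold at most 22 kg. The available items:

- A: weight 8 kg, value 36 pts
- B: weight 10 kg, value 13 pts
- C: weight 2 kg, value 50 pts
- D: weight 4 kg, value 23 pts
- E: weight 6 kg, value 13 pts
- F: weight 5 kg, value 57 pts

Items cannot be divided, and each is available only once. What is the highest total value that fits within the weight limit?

166 pts

Check high-value combinations within 22 kg:
- A+C+D+F: weight 8+2+4+5=19, value 36+50+23+57=166
- A+C+E+F: weight 8+2+6+5=21, value 36+50+13+57=156
- A+C+F: weight 8+2+5=15, value 36+50+57=143
- C+D+E+F: weight 2+4+6+5=17, value 50+23+13+57=143
Best: 166 pts.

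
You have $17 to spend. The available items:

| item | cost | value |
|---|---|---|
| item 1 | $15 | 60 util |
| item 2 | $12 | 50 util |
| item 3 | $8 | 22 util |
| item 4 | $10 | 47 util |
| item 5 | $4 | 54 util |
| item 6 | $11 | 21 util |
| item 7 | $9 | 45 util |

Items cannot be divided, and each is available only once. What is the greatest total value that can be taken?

104 util

Check high-value combinations within $17:
- item 2+item 5: cost 12+4=16, value 50+54=104
- item 4+item 5: cost 10+4=14, value 47+54=101
- item 5+item 7: cost 4+9=13, value 54+45=99
- item 3+item 5: cost 8+4=12, value 22+54=76
- item 5+item 6: cost 4+11=15, value 54+21=75
Best: 104 util.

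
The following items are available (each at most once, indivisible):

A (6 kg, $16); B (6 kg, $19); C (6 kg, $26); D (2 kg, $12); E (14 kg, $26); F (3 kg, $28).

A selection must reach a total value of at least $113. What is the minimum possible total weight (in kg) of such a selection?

Subsets with value ≥ 113, sorted by total weight:
- A+B+C+E+F: weight 35, value 115
- A+B+C+D+E+F: weight 37, value 127
Minimum weight: 35 kg.

35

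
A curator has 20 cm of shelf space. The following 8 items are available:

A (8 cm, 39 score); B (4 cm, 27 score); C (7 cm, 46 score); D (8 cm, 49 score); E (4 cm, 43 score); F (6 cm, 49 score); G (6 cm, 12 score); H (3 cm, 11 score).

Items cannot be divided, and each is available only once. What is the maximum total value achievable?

149 score

This is a 0/1 knapsack; check combinations near the capacity.
- C+E+F+H: length 7+4+6+3=20, value 46+43+49+11=149
- D+E+F: length 8+4+6=18, value 49+43+49=141
- C+E+F: length 7+4+6=17, value 46+43+49=138
- C+D+E: length 7+8+4=19, value 46+49+43=138
Best: 149 score.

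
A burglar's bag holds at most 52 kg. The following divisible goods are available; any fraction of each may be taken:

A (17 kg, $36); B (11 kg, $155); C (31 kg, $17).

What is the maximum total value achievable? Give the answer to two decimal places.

Take in order of value per unit:
- B (155/11 per unit): all 11 → value 155, running total 155.00
- A (36/17 per unit): all 17 → value 36, running total 191.00
- C (17/31 per unit): 24 of 31 → value 24×17/31 = 13.1613, running total 204.16
Total 204.16.

204.16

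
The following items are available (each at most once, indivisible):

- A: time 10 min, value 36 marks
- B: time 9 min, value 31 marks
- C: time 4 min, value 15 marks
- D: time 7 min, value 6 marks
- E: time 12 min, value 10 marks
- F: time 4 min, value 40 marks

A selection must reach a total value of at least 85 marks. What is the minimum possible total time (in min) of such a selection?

17

Subsets with value ≥ 85, sorted by total time:
- B+C+F: time 17, value 86
- A+C+F: time 18, value 91
- A+B+F: time 23, value 107
- B+C+D+F: time 24, value 92
Minimum time: 17 min.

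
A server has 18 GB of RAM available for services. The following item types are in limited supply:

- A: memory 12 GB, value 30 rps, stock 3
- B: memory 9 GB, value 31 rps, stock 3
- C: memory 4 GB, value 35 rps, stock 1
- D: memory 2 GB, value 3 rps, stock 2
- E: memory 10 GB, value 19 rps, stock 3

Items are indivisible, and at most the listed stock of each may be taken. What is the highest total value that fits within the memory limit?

72 rps

Best selections within memory 18 and stock limits:
- 1×B + 1×C + 2×D: memory 17, value 72
- 1×B + 1×C + 1×D: memory 15, value 69
- 1×A + 1×C + 1×D: memory 18, value 68
Best: 72 rps.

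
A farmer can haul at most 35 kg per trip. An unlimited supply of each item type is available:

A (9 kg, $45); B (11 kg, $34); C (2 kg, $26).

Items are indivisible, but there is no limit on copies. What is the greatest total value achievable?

$442

Best value-per-unit is C at 26/2, and filling with it alone uses weight 17×2=34. No mix of the others beats 17×26 = 442.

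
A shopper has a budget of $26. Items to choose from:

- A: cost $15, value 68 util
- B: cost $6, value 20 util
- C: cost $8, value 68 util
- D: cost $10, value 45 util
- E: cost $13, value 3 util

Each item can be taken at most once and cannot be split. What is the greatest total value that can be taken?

136 util

Check high-value combinations within $26:
- A+C: cost 15+8=23, value 68+68=136
- B+C+D: cost 6+8+10=24, value 20+68+45=133
- C+D: cost 8+10=18, value 68+45=113
- A+D: cost 15+10=25, value 68+45=113
- B+C: cost 6+8=14, value 20+68=88
Best: 136 util.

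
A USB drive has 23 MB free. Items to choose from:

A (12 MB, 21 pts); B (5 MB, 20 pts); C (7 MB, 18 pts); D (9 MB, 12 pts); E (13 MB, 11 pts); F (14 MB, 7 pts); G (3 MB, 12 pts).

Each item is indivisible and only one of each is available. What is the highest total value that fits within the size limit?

53 pts

This is a 0/1 knapsack; check combinations near the capacity.
- A+B+G: size 12+5+3=20, value 21+20+12=53
- A+C+G: size 12+7+3=22, value 21+18+12=51
- B+C+G: size 5+7+3=15, value 20+18+12=50
- B+C+D: size 5+7+9=21, value 20+18+12=50
- B+D+G: size 5+9+3=17, value 20+12+12=44
Best: 53 pts.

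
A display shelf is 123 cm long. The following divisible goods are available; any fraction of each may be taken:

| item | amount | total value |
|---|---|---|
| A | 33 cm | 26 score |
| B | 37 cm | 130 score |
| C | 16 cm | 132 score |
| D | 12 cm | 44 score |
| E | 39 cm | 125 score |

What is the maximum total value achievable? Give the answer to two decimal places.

445.97

Take in order of value per unit:
- C (132/16 per unit): all 16 → value 132, running total 132.00
- D (44/12 per unit): all 12 → value 44, running total 176.00
- B (130/37 per unit): all 37 → value 130, running total 306.00
- E (125/39 per unit): all 39 → value 125, running total 431.00
- A (26/33 per unit): 19 of 33 → value 19×26/33 = 14.9697, running total 445.97
Total 445.97.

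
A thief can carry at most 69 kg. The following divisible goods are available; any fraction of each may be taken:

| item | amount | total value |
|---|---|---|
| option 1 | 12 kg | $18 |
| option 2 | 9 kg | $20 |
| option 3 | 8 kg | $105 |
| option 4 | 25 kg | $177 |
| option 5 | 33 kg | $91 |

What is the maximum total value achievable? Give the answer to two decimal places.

379.67

Take in order of value per unit:
- option 3 (105/8 per unit): all 8 → value 105, running total 105.00
- option 4 (177/25 per unit): all 25 → value 177, running total 282.00
- option 5 (91/33 per unit): all 33 → value 91, running total 373.00
- option 2 (20/9 per unit): 3 of 9 → value 3×20/9 = 6.6667, running total 379.67
Total 379.67.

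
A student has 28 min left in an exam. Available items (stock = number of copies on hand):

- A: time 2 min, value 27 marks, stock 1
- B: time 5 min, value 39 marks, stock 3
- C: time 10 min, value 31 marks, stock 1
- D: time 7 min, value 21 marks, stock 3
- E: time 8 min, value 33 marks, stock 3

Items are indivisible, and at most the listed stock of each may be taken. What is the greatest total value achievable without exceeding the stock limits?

177 marks

Best selections within time 28 and stock limits:
- 1×A + 3×B + 1×E: time 25, value 177
- 1×A + 3×B + 1×C: time 27, value 175
Best: 177 marks.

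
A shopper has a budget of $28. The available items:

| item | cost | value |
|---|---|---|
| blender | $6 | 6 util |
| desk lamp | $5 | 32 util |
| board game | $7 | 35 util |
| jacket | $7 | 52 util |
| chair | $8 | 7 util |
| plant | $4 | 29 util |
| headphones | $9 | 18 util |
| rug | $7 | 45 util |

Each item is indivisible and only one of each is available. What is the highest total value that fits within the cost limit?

164 util

Check high-value combinations within $28:
- desk lamp+board game+jacket+rug: cost 5+7+7+7=26, value 32+35+52+45=164
- board game+jacket+plant+rug: cost 7+7+4+7=25, value 35+52+29+45=161
- desk lamp+jacket+plant+rug: cost 5+7+4+7=23, value 32+52+29+45=158
- desk lamp+board game+jacket+plant: cost 5+7+7+4=23, value 32+35+52+29=148
Best: 164 util.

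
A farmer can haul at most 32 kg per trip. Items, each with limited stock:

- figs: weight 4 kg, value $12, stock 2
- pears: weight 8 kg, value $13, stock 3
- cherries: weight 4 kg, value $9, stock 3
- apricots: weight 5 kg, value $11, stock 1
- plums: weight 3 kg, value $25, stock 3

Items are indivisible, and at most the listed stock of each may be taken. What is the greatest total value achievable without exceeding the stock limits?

$128

Best selections within weight 32 and stock limits:
- 2×figs + 2×cherries + 1×apricots + 3×plums: weight 30, value 128
- 2×figs + 3×cherries + 3×plums: weight 29, value 126
- 1×figs + 3×cherries + 1×apricots + 3×plums: weight 30, value 125
- 2×figs + 1×pears + 1×apricots + 3×plums: weight 30, value 123
Best: $128.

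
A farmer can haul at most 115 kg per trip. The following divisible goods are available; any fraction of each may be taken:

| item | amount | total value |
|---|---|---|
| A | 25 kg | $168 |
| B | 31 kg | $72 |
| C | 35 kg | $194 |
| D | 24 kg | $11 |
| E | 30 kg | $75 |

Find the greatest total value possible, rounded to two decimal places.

495.06

Take in order of value per unit:
- A (168/25 per unit): all 25 → value 168, running total 168.00
- C (194/35 per unit): all 35 → value 194, running total 362.00
- E (75/30 per unit): all 30 → value 75, running total 437.00
- B (72/31 per unit): 25 of 31 → value 25×72/31 = 58.0645, running total 495.06
Total 495.06.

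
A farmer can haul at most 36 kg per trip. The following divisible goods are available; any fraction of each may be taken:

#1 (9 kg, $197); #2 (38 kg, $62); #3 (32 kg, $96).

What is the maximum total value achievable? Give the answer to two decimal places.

278.00

Take in order of value per unit:
- #1 (197/9 per unit): all 9 → value 197, running total 197.00
- #3 (96/32 per unit): 27 of 32 → value 27×96/32 = 81.0000, running total 278.00
Total 278.00.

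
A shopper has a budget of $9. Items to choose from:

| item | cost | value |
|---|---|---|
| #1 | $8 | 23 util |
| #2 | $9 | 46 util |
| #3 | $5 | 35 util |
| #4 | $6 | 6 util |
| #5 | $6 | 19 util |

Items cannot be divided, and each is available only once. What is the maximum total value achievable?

46 util

Check high-value combinations within $9:
- #2: cost 9, value 46
- #3: cost 5, value 35
- #1: cost 8, value 23
- #5: cost 6, value 19
Best: 46 util.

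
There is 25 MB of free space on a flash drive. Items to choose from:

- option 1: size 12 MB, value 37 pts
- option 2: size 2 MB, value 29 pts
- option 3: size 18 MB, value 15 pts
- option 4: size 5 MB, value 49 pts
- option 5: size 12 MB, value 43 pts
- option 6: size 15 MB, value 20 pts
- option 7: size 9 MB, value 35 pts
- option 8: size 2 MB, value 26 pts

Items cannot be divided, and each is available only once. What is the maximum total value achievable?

147 pts

This is a 0/1 knapsack; check combinations near the capacity.
- option 2+option 4+option 5+option 8: size 2+5+12+2=21, value 29+49+43+26=147
- option 1+option 2+option 4+option 8: size 12+2+5+2=21, value 37+29+49+26=141
- option 2+option 4+option 7+option 8: size 2+5+9+2=18, value 29+49+35+26=139
Best: 147 pts.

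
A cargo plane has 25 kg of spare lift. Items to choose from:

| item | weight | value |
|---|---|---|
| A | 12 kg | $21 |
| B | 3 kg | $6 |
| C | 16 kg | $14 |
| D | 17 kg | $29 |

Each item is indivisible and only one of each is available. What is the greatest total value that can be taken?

Check high-value combinations within 25 kg:
- B+D: weight 3+17=20, value 6+29=35
- D: weight 17, value 29
- A+B: weight 12+3=15, value 21+6=27
- A: weight 12, value 21
Best: $35.

$35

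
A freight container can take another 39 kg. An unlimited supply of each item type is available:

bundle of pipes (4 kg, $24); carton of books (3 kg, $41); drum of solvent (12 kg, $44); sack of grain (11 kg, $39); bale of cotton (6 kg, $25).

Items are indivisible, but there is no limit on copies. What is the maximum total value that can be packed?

$533

Best value-per-unit is carton of books at 41/3, and filling with it alone uses weight 13×3=39. No mix of the others beats 13×41 = 533.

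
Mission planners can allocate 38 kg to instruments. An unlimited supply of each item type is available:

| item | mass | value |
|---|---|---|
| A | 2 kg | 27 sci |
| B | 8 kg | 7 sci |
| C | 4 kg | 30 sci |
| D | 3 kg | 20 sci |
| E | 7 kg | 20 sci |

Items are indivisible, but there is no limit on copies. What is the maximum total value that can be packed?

Best value-per-unit is A at 27/2, and filling with it alone uses mass 19×2=38. No mix of the others beats 19×27 = 513.

513 sci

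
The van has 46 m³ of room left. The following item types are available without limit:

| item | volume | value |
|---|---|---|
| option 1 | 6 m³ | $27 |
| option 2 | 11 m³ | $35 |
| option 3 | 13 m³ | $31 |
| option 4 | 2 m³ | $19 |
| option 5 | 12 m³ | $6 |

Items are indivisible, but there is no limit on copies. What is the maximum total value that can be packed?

$437

Best value-per-unit is option 4 at 19/2, and filling with it alone uses volume 23×2=46. No mix of the others beats 23×19 = 437.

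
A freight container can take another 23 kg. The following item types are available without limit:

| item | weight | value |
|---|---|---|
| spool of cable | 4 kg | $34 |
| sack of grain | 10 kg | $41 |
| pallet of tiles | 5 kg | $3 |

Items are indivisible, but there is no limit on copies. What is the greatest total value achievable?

$170

Best value-per-unit is spool of cable at 34/4, and filling with it alone uses weight 5×4=20. No mix of the others beats 5×34 = 170.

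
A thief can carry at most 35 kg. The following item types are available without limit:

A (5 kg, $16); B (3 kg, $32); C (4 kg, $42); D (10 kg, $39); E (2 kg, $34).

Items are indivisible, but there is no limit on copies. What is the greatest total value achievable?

$578

Best value-per-unit is E at 34/2, and filling with it alone uses weight 17×2=34. No mix of the others beats 17×34 = 578.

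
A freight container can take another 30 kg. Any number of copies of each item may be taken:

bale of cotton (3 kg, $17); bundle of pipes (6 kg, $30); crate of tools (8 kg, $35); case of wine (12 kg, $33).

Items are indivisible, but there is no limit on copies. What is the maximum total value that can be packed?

$170

Best value-per-unit is bale of cotton at 17/3, and filling with it alone uses weight 10×3=30. No mix of the others beats 10×17 = 170.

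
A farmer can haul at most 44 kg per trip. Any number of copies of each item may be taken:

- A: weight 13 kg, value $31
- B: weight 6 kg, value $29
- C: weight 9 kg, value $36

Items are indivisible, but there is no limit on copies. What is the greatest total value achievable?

Best value-per-unit is B at 29/6, and filling with it alone uses weight 7×6=42. No mix of the others beats 7×29 = 203.

$203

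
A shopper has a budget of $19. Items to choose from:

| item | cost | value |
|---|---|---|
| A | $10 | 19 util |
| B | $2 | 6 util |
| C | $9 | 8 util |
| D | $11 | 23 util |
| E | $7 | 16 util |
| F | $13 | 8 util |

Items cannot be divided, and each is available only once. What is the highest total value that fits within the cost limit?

Check high-value combinations within $19:
- A+B+E: cost 10+2+7=19, value 19+6+16=41
- D+E: cost 11+7=18, value 23+16=39
- A+E: cost 10+7=17, value 19+16=35
- B+C+E: cost 2+9+7=18, value 6+8+16=30
Best: 41 util.

41 util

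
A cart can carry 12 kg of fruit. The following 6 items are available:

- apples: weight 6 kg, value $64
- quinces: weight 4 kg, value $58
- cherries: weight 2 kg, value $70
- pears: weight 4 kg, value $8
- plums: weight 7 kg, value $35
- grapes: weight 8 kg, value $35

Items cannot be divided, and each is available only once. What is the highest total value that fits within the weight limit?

Check high-value combinations within 12 kg:
- apples+quinces+cherries: weight 6+4+2=12, value 64+58+70=192
- apples+cherries+pears: weight 6+2+4=12, value 64+70+8=142
- quinces+cherries+pears: weight 4+2+4=10, value 58+70+8=136
- apples+cherries: weight 6+2=8, value 64+70=134
- quinces+cherries: weight 4+2=6, value 58+70=128
Best: $192.

$192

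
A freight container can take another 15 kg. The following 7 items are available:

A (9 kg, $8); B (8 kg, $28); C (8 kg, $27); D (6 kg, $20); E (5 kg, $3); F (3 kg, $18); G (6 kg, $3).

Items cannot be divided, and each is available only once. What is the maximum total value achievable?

$48

Check high-value combinations within 15 kg:
- B+D: weight 8+6=14, value 28+20=48
- C+D: weight 8+6=14, value 27+20=47
- B+F: weight 8+3=11, value 28+18=46
- C+F: weight 8+3=11, value 27+18=45
- D+E+F: weight 6+5+3=14, value 20+3+18=41
Best: $48.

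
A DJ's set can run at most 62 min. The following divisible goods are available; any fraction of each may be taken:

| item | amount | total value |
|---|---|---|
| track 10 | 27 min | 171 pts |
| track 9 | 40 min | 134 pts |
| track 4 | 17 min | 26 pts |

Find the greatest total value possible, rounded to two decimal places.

Take in order of value per unit:
- track 10 (171/27 per unit): all 27 → value 171, running total 171.00
- track 9 (134/40 per unit): 35 of 40 → value 35×134/40 = 117.2500, running total 288.25
Total 288.25.

288.25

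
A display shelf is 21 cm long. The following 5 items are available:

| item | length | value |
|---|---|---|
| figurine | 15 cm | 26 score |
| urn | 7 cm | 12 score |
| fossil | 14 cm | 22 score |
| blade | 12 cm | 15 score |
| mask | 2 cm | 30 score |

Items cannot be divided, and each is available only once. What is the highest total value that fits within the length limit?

57 score

This is a 0/1 knapsack; check combinations near the capacity.
- urn+blade+mask: length 7+12+2=21, value 12+15+30=57
- figurine+mask: length 15+2=17, value 26+30=56
- fossil+mask: length 14+2=16, value 22+30=52
- blade+mask: length 12+2=14, value 15+30=45
- urn+mask: length 7+2=9, value 12+30=42
Best: 57 score.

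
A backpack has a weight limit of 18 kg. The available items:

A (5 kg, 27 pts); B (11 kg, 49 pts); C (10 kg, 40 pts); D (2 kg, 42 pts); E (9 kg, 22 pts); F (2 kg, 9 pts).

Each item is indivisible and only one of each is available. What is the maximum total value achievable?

118 pts

This is a 0/1 knapsack; check combinations near the capacity.
- A+B+D: weight 5+11+2=18, value 27+49+42=118
- A+C+D: weight 5+10+2=17, value 27+40+42=109
- B+D+F: weight 11+2+2=15, value 49+42+9=100
- A+D+E+F: weight 5+2+9+2=18, value 27+42+22+9=100
Best: 118 pts.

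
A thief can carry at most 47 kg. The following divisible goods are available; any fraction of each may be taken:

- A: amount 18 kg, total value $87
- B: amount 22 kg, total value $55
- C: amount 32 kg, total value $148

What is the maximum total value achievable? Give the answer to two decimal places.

Take in order of value per unit:
- A (87/18 per unit): all 18 → value 87, running total 87.00
- C (148/32 per unit): 29 of 32 → value 29×148/32 = 134.1250, running total 221.13
Total 221.13.

221.13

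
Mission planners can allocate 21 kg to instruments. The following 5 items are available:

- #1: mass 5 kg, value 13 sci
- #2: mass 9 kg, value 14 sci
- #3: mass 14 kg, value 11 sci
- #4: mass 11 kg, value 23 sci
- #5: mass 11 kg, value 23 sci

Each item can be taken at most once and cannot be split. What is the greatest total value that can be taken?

37 sci

Check high-value combinations within 21 kg:
- #2+#4: mass 9+11=20, value 14+23=37
- #2+#5: mass 9+11=20, value 14+23=37
- #1+#4: mass 5+11=16, value 13+23=36
- #1+#5: mass 5+11=16, value 13+23=36
- #1+#2: mass 5+9=14, value 13+14=27
Best: 37 sci.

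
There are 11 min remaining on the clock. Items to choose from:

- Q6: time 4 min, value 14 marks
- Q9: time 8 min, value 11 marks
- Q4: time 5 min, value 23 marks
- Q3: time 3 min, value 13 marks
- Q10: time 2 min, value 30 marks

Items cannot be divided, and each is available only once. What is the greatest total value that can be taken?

Check high-value combinations within 11 min:
- Q6+Q4+Q10: time 4+5+2=11, value 14+23+30=67
- Q4+Q3+Q10: time 5+3+2=10, value 23+13+30=66
- Q6+Q3+Q10: time 4+3+2=9, value 14+13+30=57
Best: 67 marks.

67 marks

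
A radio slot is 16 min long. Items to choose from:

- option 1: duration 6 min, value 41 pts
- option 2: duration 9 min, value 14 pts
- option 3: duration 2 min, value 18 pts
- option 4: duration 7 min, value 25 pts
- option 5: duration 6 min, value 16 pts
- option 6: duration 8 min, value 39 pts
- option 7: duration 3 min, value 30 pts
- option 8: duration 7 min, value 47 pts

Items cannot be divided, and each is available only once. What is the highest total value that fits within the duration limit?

Check high-value combinations within 16 min:
- option 1+option 7+option 8: duration 6+3+7=16, value 41+30+47=118
- option 1+option 3+option 8: duration 6+2+7=15, value 41+18+47=106
- option 1+option 3+option 6: duration 6+2+8=16, value 41+18+39=98
- option 1+option 4+option 7: duration 6+7+3=16, value 41+25+30=96
Best: 118 pts.

118 pts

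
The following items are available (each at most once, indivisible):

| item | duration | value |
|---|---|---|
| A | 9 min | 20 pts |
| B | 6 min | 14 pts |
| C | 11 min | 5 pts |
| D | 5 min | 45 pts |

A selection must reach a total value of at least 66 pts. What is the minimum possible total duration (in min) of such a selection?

20

Subsets with value ≥ 66, sorted by total duration:
- A+B+D: duration 20, value 79
- A+C+D: duration 25, value 70
- A+B+C+D: duration 31, value 84
Minimum duration: 20 min.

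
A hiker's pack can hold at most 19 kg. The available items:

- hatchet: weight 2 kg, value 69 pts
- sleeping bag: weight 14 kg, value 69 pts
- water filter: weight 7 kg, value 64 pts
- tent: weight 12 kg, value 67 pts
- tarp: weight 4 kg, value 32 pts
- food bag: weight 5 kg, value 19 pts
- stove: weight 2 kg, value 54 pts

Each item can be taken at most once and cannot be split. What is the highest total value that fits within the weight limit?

219 pts

Check high-value combinations within 19 kg:
- hatchet+water filter+tarp+stove: weight 2+7+4+2=15, value 69+64+32+54=219
- hatchet+water filter+food bag+stove: weight 2+7+5+2=16, value 69+64+19+54=206
- hatchet+sleeping bag+stove: weight 2+14+2=18, value 69+69+54=192
Best: 219 pts.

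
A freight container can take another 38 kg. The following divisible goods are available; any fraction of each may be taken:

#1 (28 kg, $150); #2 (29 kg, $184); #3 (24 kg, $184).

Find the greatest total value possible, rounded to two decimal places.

Take in order of value per unit:
- #3 (184/24 per unit): all 24 → value 184, running total 184.00
- #2 (184/29 per unit): 14 of 29 → value 14×184/29 = 88.8276, running total 272.83
Total 272.83.

272.83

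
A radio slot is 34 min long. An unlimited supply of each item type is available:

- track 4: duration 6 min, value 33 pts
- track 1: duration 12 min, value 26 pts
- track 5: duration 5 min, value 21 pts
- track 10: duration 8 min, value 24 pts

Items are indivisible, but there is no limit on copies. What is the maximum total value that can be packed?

174 pts

Best value-per-unit is track 4 at 33/6; filling with it alone gives 5×33 = 165.
Optimal mix: 4×track 4 + 2×track 5 → duration 34, value 174.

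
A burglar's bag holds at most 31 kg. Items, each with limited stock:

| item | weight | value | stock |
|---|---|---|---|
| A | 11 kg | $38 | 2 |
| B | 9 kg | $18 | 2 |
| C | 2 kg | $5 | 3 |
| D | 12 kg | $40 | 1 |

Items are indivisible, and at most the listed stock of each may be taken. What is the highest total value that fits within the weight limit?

Best selections within weight 31 and stock limits:
- 2×A + 1×B: weight 31, value 94
- 1×A + 3×C + 1×D: weight 29, value 93
- 2×A + 3×C: weight 28, value 91
- 1×A + 2×C + 1×D: weight 27, value 88
Best: $94.

$94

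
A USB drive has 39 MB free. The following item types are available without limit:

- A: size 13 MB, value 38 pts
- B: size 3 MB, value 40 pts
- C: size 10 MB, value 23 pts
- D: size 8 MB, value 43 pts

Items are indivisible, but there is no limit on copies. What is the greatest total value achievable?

Best value-per-unit is B at 40/3, and filling with it alone uses size 13×3=39. No mix of the others beats 13×40 = 520.

520 pts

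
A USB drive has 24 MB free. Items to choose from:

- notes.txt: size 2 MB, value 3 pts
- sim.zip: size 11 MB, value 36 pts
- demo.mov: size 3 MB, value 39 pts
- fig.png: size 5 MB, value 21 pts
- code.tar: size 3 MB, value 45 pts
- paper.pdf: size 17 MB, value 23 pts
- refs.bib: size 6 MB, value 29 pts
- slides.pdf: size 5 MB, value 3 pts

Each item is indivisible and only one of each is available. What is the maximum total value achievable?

149 pts

Check high-value combinations within 24 MB:
- sim.zip+demo.mov+code.tar+refs.bib: size 11+3+3+6=23, value 36+39+45+29=149
- notes.txt+sim.zip+demo.mov+fig.png+code.tar: size 2+11+3+5+3=24, value 3+36+39+21+45=144
- sim.zip+demo.mov+fig.png+code.tar: size 11+3+5+3=22, value 36+39+21+45=141
- notes.txt+demo.mov+fig.png+code.tar+refs.bib+slides.pdf: size 2+3+5+3+6+5=24, value 3+39+21+45+29+3=140
Best: 149 pts.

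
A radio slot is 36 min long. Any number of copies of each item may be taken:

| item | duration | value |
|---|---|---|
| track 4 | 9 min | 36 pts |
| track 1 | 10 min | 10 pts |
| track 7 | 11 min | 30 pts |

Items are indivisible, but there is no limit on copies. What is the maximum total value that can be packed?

Best value-per-unit is track 4 at 36/9, and filling with it alone uses duration 4×9=36. No mix of the others beats 4×36 = 144.

144 pts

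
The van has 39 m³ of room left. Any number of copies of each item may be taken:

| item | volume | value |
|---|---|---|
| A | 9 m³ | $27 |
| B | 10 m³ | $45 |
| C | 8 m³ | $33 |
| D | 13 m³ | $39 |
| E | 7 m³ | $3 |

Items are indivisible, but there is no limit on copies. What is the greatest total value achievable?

Best value-per-unit is B at 45/10; filling with it alone gives 3×45 = 135.
Optimal mix: 3×B + 1×C → volume 38, value 168.

$168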